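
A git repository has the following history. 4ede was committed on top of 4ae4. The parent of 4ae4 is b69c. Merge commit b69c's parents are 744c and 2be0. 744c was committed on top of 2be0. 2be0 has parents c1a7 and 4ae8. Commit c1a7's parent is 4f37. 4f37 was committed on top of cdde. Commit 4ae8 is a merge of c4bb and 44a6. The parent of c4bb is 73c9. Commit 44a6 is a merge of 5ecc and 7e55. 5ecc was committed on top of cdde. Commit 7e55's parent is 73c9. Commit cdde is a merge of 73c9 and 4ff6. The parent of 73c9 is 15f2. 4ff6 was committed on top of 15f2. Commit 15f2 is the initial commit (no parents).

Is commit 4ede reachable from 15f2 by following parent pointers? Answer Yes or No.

No

Ancestors of 15f2: {15f2}.
4ede is not in that set, so it is not an ancestor of 15f2.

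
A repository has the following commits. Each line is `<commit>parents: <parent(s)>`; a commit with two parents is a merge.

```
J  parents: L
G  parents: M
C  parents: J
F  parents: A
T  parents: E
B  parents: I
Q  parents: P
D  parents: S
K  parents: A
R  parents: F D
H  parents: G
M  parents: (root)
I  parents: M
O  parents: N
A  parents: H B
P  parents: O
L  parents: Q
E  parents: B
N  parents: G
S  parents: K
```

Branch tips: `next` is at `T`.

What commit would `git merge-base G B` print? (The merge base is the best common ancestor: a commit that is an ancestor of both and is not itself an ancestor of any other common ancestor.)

M

Ancestors of G: {G, M}.
Ancestors of B: {B, I, M}.
Common ancestors: {M}.
The only common ancestor is M, so it is the merge base.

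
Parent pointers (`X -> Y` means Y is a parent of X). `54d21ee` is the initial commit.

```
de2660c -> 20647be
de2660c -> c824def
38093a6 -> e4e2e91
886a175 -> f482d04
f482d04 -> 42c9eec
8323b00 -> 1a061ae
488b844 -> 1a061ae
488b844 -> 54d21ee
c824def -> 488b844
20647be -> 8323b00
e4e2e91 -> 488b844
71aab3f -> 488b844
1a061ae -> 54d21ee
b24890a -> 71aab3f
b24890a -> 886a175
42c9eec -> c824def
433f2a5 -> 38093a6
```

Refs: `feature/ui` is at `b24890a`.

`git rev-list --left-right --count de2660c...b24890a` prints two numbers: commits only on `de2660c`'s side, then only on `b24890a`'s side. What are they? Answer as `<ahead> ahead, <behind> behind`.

3 ahead, 5 behind

Reachable from de2660c: {1a061ae, 20647be, 488b844, 54d21ee, 8323b00, c824def, de2660c}.
Reachable from b24890a: {1a061ae, 42c9eec, 488b844, 54d21ee, 71aab3f, 886a175, b24890a, c824def, f482d04}.
Only in de2660c's history (ahead): {20647be, 8323b00, de2660c} — 3.
Only in b24890a's history (behind): {42c9eec, 71aab3f, 886a175, b24890a, f482d04} — 5.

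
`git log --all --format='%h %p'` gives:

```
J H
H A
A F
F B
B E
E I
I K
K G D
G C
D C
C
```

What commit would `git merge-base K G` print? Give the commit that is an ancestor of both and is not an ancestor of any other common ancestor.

G

Ancestors of K: {C, D, G, K}.
Ancestors of G: {C, G}.
Common ancestors: {C, G}.
Among these, G is not an ancestor of any other common ancestor — it is the merge base.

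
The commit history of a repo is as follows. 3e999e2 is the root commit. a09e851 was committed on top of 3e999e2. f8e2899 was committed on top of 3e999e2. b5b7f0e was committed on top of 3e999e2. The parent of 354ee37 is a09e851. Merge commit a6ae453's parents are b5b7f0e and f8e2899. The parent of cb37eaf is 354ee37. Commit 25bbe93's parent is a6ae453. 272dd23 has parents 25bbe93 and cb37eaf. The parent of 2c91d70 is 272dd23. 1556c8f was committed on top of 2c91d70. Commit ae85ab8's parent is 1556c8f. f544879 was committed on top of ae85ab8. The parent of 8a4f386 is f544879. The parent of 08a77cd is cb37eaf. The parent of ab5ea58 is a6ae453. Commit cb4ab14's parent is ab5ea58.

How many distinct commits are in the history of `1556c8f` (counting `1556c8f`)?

Walking parent pointers from 1556c8f: reachable set = {1556c8f, 25bbe93, 272dd23, 2c91d70, 354ee37, 3e999e2, a09e851, a6ae453, b5b7f0e, cb37eaf, f8e2899}.
That is 11 commits.

11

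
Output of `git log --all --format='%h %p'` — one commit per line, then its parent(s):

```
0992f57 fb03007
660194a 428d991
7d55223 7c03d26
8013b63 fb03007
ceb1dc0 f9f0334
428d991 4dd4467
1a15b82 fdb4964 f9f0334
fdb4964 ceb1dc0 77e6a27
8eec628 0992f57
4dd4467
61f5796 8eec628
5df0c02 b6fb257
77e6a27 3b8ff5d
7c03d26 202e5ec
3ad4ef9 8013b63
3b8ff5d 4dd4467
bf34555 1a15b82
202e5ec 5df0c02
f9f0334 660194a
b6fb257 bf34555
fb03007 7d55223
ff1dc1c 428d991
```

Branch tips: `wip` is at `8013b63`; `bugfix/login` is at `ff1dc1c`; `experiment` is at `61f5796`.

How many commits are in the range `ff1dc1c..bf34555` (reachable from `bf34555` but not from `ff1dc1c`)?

Reachable from bf34555: {1a15b82, 3b8ff5d, 428d991, 4dd4467, 660194a, 77e6a27, bf34555, ceb1dc0, f9f0334, fdb4964}.
Reachable from ff1dc1c: {428d991, 4dd4467, ff1dc1c}.
In bf34555's history but not ff1dc1c's: {1a15b82, 3b8ff5d, 660194a, 77e6a27, bf34555, ceb1dc0, f9f0334, fdb4964} — 8 commits.

8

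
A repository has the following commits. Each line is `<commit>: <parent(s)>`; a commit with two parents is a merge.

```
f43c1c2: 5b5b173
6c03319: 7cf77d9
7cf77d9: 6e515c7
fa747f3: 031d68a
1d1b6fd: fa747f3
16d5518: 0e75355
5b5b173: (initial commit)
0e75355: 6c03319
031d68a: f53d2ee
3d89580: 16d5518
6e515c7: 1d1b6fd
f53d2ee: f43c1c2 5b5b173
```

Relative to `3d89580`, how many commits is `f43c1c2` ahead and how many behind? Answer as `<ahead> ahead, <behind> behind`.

Reachable from f43c1c2: {5b5b173, f43c1c2}.
Reachable from 3d89580: {031d68a, 0e75355, 16d5518, 1d1b6fd, 3d89580, 5b5b173, 6c03319, 6e515c7, 7cf77d9, f43c1c2, f53d2ee, fa747f3}.
Only in f43c1c2's history (ahead): {} — 0.
Only in 3d89580's history (behind): {031d68a, 0e75355, 16d5518, 1d1b6fd, 3d89580, 6c03319, 6e515c7, 7cf77d9, f53d2ee, fa747f3} — 10.

0 ahead, 10 behind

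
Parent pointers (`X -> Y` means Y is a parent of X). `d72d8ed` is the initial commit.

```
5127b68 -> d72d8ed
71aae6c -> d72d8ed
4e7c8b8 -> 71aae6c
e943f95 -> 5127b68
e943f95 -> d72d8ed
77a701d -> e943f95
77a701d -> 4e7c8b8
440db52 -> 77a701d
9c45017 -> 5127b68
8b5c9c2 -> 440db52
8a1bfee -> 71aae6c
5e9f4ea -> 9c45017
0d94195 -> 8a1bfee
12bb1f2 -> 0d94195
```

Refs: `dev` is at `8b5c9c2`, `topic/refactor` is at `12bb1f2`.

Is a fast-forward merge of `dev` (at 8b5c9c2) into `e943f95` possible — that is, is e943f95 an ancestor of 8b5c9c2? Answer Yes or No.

A fast-forward from e943f95 to 8b5c9c2 is possible iff e943f95 is an ancestor of 8b5c9c2.
Ancestors of 8b5c9c2: {440db52, 4e7c8b8, 5127b68, 71aae6c, 77a701d, 8b5c9c2, d72d8ed, e943f95}.
e943f95 is among them, so fast-forward is possible.

Yes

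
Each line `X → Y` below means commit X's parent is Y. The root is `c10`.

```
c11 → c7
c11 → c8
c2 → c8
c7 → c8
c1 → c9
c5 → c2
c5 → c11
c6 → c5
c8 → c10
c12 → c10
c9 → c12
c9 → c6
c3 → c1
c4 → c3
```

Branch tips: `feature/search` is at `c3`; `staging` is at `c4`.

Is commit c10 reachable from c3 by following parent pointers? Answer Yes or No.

Ancestors of c3 (commits reachable by following parents): {c1, c10, c11, c12, c2, c3, c5, c6, c7, c8, c9}.
c10 is in that set, so it is an ancestor of c3.

Yes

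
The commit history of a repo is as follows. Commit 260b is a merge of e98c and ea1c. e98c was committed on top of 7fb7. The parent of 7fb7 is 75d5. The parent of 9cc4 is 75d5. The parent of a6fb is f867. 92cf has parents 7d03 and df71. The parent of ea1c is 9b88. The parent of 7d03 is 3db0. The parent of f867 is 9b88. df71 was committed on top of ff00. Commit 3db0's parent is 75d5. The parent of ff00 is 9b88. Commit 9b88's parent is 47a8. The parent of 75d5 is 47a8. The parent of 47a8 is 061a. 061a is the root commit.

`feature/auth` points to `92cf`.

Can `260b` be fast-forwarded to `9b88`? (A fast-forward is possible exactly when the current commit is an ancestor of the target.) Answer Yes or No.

A fast-forward from 260b to 9b88 is possible iff 260b is an ancestor of 9b88.
Ancestors of 9b88: {061a, 47a8, 9b88}.
260b is not among them, so fast-forward is not possible.

No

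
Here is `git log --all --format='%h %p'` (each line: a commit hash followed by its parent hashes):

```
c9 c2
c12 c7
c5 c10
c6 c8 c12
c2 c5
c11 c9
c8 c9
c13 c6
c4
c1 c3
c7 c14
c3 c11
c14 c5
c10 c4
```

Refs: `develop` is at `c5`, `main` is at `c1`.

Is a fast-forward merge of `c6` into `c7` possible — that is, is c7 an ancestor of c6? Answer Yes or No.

A fast-forward from c7 to c6 is possible iff c7 is an ancestor of c6.
Ancestors of c6: {c10, c12, c14, c2, c4, c5, c6, c7, c8, c9}.
c7 is among them, so fast-forward is possible.

Yes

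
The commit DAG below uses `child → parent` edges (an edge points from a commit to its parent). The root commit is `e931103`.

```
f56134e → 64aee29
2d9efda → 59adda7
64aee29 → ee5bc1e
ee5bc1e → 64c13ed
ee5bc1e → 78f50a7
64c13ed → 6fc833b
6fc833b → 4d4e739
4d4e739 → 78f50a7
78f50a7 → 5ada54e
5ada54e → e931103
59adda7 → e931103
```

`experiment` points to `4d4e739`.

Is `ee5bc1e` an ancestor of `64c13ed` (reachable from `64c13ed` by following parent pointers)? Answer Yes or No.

No

Ancestors of 64c13ed: {4d4e739, 5ada54e, 64c13ed, 6fc833b, 78f50a7, e931103}.
ee5bc1e is not in that set, so it is not an ancestor of 64c13ed.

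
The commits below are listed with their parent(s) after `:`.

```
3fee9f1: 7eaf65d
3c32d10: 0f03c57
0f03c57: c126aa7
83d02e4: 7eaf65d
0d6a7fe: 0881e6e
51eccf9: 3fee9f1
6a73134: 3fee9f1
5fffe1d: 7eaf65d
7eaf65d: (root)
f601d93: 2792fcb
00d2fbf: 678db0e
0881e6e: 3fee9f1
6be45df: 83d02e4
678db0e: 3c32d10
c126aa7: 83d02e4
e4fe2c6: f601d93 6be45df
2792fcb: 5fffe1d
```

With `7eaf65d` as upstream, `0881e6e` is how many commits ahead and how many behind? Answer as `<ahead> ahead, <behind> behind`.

Reachable from 0881e6e: {0881e6e, 3fee9f1, 7eaf65d}.
Reachable from 7eaf65d: {7eaf65d}.
Only in 0881e6e's history (ahead): {0881e6e, 3fee9f1} — 2.
Only in 7eaf65d's history (behind): {} — 0.

2 ahead, 0 behind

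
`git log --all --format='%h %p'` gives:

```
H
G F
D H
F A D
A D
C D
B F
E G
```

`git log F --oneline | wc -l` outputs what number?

4

Walking parent pointers from F: reachable set = {A, D, F, H}.
That is 4 commits.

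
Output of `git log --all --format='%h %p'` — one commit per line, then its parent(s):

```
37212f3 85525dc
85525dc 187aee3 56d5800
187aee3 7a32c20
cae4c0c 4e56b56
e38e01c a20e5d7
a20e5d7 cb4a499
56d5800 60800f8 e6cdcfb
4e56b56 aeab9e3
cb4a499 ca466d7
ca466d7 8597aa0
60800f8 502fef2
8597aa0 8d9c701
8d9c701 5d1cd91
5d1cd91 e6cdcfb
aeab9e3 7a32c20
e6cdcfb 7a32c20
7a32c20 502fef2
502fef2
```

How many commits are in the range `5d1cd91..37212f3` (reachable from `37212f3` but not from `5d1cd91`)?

Reachable from 37212f3: {187aee3, 37212f3, 502fef2, 56d5800, 60800f8, 7a32c20, 85525dc, e6cdcfb}.
Reachable from 5d1cd91: {502fef2, 5d1cd91, 7a32c20, e6cdcfb}.
In 37212f3's history but not 5d1cd91's: {187aee3, 37212f3, 56d5800, 60800f8, 85525dc} — 5 commits.

5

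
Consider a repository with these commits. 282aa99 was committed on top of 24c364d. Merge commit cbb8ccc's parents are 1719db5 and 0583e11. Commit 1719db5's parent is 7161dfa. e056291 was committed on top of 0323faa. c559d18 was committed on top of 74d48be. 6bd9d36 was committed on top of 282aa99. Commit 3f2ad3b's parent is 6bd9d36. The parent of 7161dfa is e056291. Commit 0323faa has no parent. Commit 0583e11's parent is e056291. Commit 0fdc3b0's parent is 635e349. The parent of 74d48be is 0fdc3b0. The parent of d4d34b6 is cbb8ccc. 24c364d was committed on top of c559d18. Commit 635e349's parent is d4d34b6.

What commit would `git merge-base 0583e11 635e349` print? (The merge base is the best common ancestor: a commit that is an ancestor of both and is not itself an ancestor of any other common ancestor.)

Ancestors of 0583e11: {0323faa, 0583e11, e056291}.
Ancestors of 635e349: {0323faa, 0583e11, 1719db5, 635e349, 7161dfa, cbb8ccc, d4d34b6, e056291}.
Common ancestors: {0323faa, 0583e11, e056291}.
Among these, 0583e11 is not an ancestor of any other common ancestor — it is the merge base.

0583e11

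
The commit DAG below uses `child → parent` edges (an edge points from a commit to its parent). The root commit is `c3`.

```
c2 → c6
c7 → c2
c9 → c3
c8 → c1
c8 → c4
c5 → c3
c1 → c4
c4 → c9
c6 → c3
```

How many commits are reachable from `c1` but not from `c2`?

3

Reachable from c1: {c1, c3, c4, c9}.
Reachable from c2: {c2, c3, c6}.
In c1's history but not c2's: {c1, c4, c9} — 3 commits.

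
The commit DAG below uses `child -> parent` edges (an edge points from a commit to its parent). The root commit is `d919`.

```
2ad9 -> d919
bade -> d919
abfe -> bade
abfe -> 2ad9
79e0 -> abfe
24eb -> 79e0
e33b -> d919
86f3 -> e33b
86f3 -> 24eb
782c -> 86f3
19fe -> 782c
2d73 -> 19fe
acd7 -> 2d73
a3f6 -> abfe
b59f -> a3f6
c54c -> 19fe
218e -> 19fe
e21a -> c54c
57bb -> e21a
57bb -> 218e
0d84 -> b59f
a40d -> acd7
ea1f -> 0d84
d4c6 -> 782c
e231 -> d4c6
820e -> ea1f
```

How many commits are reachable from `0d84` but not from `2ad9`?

5

Reachable from 0d84: {0d84, 2ad9, a3f6, abfe, b59f, bade, d919}.
Reachable from 2ad9: {2ad9, d919}.
In 0d84's history but not 2ad9's: {0d84, a3f6, abfe, b59f, bade} — 5 commits.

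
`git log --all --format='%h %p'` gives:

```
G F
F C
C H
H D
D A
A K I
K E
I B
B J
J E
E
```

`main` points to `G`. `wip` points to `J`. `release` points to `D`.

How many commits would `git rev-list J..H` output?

Reachable from H: {A, B, D, E, H, I, J, K}.
Reachable from J: {E, J}.
In H's history but not J's: {A, B, D, H, I, K} — 6 commits.

6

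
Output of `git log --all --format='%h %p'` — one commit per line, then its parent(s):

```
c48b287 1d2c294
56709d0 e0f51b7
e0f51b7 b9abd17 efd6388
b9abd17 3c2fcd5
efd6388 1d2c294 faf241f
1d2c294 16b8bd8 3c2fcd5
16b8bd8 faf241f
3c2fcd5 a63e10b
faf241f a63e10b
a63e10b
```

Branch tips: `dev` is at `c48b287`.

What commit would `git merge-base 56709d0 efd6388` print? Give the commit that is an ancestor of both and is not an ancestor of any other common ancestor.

efd6388

Ancestors of 56709d0: {16b8bd8, 1d2c294, 3c2fcd5, 56709d0, a63e10b, b9abd17, e0f51b7, efd6388, faf241f}.
Ancestors of efd6388: {16b8bd8, 1d2c294, 3c2fcd5, a63e10b, efd6388, faf241f}.
Common ancestors: {16b8bd8, 1d2c294, 3c2fcd5, a63e10b, efd6388, faf241f}.
Among these, efd6388 is not an ancestor of any other common ancestor — it is the merge base.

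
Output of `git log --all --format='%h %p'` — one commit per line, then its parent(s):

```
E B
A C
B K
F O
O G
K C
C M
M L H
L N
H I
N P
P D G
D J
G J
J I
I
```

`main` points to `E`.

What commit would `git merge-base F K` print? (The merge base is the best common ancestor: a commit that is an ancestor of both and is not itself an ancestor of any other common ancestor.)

G

Ancestors of F: {F, G, I, J, O}.
Ancestors of K: {C, D, G, H, I, J, K, L, M, N, P}.
Common ancestors: {G, I, J}.
Among these, G is not an ancestor of any other common ancestor — it is the merge base.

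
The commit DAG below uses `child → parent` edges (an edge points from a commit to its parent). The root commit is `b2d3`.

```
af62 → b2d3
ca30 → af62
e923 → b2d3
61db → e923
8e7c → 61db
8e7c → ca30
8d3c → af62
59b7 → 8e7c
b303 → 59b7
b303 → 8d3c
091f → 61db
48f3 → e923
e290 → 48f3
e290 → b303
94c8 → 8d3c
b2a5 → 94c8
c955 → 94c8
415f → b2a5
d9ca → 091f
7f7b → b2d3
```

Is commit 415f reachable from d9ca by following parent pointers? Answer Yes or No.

No

Ancestors of d9ca: {091f, 61db, b2d3, d9ca, e923}.
415f is not in that set, so it is not an ancestor of d9ca.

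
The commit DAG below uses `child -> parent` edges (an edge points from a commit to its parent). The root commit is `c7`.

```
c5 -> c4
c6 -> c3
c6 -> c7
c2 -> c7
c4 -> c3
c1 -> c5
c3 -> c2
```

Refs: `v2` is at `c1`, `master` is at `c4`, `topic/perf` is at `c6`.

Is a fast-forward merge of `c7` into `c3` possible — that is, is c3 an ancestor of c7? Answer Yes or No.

A fast-forward from c3 to c7 is possible iff c3 is an ancestor of c7.
Ancestors of c7: {c7}.
c3 is not among them, so fast-forward is not possible.

No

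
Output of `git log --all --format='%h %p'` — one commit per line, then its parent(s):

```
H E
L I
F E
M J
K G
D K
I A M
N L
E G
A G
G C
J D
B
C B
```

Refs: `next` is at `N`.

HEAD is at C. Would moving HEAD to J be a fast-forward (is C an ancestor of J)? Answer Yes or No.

A fast-forward from C to J is possible iff C is an ancestor of J.
Ancestors of J: {B, C, D, G, J, K}.
C is among them, so fast-forward is possible.

Yes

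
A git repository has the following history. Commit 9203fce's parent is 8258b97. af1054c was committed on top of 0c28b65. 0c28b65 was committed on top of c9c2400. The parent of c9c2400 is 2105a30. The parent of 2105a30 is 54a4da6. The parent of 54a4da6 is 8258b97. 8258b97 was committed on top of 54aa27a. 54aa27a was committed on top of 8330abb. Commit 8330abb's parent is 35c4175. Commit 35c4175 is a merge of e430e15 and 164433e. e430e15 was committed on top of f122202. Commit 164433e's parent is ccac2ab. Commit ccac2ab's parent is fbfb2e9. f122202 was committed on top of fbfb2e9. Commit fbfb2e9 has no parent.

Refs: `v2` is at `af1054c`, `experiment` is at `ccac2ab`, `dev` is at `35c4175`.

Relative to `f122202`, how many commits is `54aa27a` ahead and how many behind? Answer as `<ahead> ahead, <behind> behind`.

6 ahead, 0 behind

Reachable from 54aa27a: {164433e, 35c4175, 54aa27a, 8330abb, ccac2ab, e430e15, f122202, fbfb2e9}.
Reachable from f122202: {f122202, fbfb2e9}.
Only in 54aa27a's history (ahead): {164433e, 35c4175, 54aa27a, 8330abb, ccac2ab, e430e15} — 6.
Only in f122202's history (behind): {} — 0.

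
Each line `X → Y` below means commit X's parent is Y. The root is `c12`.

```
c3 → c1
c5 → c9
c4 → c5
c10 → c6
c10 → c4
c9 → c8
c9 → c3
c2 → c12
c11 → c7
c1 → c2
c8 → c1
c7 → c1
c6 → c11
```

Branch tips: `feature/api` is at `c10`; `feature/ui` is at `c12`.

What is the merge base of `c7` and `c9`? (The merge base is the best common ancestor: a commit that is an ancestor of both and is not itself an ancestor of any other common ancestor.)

c1

Ancestors of c7: {c1, c12, c2, c7}.
Ancestors of c9: {c1, c12, c2, c3, c8, c9}.
Common ancestors: {c1, c12, c2}.
Among these, c1 is not an ancestor of any other common ancestor — it is the merge base.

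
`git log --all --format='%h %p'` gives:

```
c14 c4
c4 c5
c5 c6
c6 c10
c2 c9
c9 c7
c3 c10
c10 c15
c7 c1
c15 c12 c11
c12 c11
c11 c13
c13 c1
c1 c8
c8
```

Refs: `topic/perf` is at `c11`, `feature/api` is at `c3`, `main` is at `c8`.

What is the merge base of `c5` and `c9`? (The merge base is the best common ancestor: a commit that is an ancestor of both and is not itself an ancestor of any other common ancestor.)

Ancestors of c5: {c1, c10, c11, c12, c13, c15, c5, c6, c8}.
Ancestors of c9: {c1, c7, c8, c9}.
Common ancestors: {c1, c8}.
Among these, c1 is not an ancestor of any other common ancestor — it is the merge base.

c1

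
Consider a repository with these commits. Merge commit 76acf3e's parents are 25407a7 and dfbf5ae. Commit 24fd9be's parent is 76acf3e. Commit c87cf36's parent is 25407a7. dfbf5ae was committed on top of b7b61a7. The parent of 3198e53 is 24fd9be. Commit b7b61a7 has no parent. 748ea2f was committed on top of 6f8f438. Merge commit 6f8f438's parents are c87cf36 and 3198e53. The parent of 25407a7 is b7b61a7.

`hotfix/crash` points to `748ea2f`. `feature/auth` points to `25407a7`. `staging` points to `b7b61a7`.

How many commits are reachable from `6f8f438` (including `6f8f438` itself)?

8

Walking parent pointers from 6f8f438: reachable set = {24fd9be, 25407a7, 3198e53, 6f8f438, 76acf3e, b7b61a7, c87cf36, dfbf5ae}.
That is 8 commits.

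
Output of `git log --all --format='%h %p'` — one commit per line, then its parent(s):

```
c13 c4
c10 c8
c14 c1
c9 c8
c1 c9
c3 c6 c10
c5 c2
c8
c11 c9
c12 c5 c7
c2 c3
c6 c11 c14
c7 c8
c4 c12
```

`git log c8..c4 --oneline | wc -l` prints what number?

12

Reachable from c4: {c1, c10, c11, c12, c14, c2, c3, c4, c5, c6, c7, c8, c9}.
Reachable from c8: {c8}.
In c4's history but not c8's: {c1, c10, c11, c12, c14, c2, c3, c4, c5, c6, c7, c9} — 12 commits.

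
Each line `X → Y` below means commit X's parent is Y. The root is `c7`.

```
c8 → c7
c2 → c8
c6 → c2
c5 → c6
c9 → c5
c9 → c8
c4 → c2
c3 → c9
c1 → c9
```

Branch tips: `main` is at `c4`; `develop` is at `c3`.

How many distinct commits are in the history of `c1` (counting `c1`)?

7

Walking parent pointers from c1: reachable set = {c1, c2, c5, c6, c7, c8, c9}.
That is 7 commits.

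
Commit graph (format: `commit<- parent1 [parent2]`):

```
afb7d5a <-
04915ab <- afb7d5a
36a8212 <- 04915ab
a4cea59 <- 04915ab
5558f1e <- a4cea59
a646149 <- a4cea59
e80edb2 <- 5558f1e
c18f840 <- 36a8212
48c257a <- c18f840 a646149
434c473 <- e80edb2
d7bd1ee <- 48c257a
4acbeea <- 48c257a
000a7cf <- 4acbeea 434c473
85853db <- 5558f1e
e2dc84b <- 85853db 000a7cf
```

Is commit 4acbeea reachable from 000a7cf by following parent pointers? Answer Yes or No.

Yes

Ancestors of 000a7cf (commits reachable by following parents): {000a7cf, 04915ab, 36a8212, 434c473, 48c257a, 4acbeea, 5558f1e, a4cea59, a646149, afb7d5a, c18f840, e80edb2}.
4acbeea is in that set, so it is an ancestor of 000a7cf.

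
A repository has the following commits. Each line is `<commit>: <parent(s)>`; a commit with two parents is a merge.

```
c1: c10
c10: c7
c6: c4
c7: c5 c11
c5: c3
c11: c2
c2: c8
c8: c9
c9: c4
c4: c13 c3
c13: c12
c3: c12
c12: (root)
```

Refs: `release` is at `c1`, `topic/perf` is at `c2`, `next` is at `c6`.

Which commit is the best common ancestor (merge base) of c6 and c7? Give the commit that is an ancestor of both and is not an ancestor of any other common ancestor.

c4

Ancestors of c6: {c12, c13, c3, c4, c6}.
Ancestors of c7: {c11, c12, c13, c2, c3, c4, c5, c7, c8, c9}.
Common ancestors: {c12, c13, c3, c4}.
Among these, c4 is not an ancestor of any other common ancestor — it is the merge base.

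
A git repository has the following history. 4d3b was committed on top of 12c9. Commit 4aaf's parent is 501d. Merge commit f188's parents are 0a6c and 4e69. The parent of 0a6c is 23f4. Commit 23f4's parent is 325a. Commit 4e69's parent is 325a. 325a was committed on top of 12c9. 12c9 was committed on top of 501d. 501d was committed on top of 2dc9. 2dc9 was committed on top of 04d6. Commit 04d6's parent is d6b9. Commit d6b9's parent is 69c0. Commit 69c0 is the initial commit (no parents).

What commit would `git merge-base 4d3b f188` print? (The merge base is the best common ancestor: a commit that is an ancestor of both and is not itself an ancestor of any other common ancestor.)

12c9

Ancestors of 4d3b: {04d6, 12c9, 2dc9, 4d3b, 501d, 69c0, d6b9}.
Ancestors of f188: {04d6, 0a6c, 12c9, 23f4, 2dc9, 325a, 4e69, 501d, 69c0, d6b9, f188}.
Common ancestors: {04d6, 12c9, 2dc9, 501d, 69c0, d6b9}.
Among these, 12c9 is not an ancestor of any other common ancestor — it is the merge base.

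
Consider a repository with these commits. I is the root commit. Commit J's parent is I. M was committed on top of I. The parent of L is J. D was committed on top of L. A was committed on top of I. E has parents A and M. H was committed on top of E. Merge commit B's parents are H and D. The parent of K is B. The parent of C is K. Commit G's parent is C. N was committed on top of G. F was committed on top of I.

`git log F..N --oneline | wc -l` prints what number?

Reachable from N: {A, B, C, D, E, G, H, I, J, K, L, M, N}.
Reachable from F: {F, I}.
In N's history but not F's: {A, B, C, D, E, G, H, J, K, L, M, N} — 12 commits.

12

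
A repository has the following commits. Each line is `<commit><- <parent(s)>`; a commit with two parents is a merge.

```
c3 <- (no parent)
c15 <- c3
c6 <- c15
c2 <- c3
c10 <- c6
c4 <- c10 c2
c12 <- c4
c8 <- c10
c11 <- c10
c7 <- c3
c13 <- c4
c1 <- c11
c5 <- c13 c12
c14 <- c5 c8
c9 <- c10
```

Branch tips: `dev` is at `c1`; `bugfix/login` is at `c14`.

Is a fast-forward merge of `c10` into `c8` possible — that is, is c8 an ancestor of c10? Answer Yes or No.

A fast-forward from c8 to c10 is possible iff c8 is an ancestor of c10.
Ancestors of c10: {c10, c15, c3, c6}.
c8 is not among them, so fast-forward is not possible.

No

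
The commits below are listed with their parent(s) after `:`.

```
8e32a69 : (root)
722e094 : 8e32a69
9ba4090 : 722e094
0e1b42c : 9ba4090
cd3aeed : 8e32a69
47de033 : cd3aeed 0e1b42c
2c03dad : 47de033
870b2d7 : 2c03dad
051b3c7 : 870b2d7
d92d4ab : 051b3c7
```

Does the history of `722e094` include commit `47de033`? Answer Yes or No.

Ancestors of 722e094: {722e094, 8e32a69}.
47de033 is not in that set, so it is not an ancestor of 722e094.

No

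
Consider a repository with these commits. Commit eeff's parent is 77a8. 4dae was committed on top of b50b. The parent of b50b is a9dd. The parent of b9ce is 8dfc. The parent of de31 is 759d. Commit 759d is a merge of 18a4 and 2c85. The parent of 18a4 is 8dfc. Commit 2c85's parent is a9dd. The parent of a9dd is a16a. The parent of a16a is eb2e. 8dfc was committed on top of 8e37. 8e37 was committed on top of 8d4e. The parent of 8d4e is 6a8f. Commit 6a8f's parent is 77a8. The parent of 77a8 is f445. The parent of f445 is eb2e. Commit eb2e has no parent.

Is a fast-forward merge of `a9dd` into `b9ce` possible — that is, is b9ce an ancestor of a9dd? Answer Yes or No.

No

A fast-forward from b9ce to a9dd is possible iff b9ce is an ancestor of a9dd.
Ancestors of a9dd: {a16a, a9dd, eb2e}.
b9ce is not among them, so fast-forward is not possible.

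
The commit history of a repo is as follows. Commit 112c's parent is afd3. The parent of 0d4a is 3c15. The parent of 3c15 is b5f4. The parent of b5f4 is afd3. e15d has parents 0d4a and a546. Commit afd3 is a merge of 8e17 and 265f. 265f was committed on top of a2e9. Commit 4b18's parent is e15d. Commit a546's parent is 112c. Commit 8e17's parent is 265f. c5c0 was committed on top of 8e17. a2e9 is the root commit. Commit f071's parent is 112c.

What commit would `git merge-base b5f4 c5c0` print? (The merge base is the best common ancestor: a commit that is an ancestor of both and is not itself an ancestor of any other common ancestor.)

8e17

Ancestors of b5f4: {265f, 8e17, a2e9, afd3, b5f4}.
Ancestors of c5c0: {265f, 8e17, a2e9, c5c0}.
Common ancestors: {265f, 8e17, a2e9}.
Among these, 8e17 is not an ancestor of any other common ancestor — it is the merge base.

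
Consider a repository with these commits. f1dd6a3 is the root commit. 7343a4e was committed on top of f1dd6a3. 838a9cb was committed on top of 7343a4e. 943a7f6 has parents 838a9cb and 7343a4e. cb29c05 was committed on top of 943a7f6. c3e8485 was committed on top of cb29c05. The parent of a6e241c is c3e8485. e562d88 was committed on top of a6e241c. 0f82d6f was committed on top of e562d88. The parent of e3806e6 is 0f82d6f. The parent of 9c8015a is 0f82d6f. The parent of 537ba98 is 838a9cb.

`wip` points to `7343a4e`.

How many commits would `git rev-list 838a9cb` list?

Walking parent pointers from 838a9cb: reachable set = {7343a4e, 838a9cb, f1dd6a3}.
That is 3 commits.

3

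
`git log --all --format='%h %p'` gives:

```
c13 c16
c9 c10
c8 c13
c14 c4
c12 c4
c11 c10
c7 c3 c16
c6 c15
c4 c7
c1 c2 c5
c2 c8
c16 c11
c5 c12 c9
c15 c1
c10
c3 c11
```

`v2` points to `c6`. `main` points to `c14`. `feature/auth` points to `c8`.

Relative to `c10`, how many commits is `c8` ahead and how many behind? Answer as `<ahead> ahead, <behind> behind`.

4 ahead, 0 behind

Reachable from c8: {c10, c11, c13, c16, c8}.
Reachable from c10: {c10}.
Only in c8's history (ahead): {c11, c13, c16, c8} — 4.
Only in c10's history (behind): {} — 0.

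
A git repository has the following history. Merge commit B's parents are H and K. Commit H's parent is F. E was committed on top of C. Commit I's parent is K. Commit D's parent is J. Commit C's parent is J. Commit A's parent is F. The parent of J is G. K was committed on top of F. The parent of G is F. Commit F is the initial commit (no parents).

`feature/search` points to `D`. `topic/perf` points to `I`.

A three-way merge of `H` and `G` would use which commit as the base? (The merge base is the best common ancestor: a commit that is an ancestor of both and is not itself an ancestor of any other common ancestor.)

F

Ancestors of H: {F, H}.
Ancestors of G: {F, G}.
Common ancestors: {F}.
The only common ancestor is F, so it is the merge base.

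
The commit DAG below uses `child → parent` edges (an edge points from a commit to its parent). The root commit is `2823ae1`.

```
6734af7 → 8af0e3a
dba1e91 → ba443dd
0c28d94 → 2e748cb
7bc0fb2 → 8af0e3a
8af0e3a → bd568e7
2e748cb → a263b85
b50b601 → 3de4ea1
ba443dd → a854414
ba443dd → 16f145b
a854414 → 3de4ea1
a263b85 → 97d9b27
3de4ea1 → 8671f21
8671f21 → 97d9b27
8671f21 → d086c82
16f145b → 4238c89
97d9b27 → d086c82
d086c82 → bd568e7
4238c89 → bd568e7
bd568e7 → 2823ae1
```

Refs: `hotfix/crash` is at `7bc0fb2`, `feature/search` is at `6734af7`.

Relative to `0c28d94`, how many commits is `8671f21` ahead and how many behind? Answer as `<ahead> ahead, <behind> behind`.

Reachable from 8671f21: {2823ae1, 8671f21, 97d9b27, bd568e7, d086c82}.
Reachable from 0c28d94: {0c28d94, 2823ae1, 2e748cb, 97d9b27, a263b85, bd568e7, d086c82}.
Only in 8671f21's history (ahead): {8671f21} — 1.
Only in 0c28d94's history (behind): {0c28d94, 2e748cb, a263b85} — 3.

1 ahead, 3 behind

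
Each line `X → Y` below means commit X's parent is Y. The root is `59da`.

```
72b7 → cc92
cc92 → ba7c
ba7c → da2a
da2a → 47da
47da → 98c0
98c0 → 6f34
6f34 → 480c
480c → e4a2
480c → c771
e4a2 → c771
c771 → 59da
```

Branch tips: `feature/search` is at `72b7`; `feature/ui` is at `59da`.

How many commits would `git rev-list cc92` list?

Walking parent pointers from cc92: reachable set = {47da, 480c, 59da, 6f34, 98c0, ba7c, c771, cc92, da2a, e4a2}.
That is 10 commits.

10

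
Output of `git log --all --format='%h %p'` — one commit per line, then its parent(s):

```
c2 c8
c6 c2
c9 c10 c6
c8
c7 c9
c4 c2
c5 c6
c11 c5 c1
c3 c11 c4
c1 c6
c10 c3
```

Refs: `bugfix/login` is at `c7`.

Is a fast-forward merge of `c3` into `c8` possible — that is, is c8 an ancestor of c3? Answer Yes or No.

Yes

A fast-forward from c8 to c3 is possible iff c8 is an ancestor of c3.
Ancestors of c3: {c1, c11, c2, c3, c4, c5, c6, c8}.
c8 is among them, so fast-forward is possible.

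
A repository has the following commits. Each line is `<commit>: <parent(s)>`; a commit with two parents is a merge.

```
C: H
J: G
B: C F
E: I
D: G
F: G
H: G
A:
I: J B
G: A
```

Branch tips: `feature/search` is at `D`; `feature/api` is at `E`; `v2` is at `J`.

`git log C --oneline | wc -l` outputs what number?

Walking parent pointers from C: reachable set = {A, C, G, H}.
That is 4 commits.

4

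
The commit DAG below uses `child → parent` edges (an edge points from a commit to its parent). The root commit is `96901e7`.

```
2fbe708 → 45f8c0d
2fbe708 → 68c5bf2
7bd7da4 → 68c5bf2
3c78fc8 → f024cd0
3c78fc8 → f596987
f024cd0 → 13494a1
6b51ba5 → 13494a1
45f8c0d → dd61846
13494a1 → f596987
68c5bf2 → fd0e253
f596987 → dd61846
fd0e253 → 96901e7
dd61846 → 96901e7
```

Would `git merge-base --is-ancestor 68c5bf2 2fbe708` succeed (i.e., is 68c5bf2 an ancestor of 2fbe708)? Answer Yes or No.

Yes

Ancestors of 2fbe708 (commits reachable by following parents): {2fbe708, 45f8c0d, 68c5bf2, 96901e7, dd61846, fd0e253}.
68c5bf2 is in that set, so it is an ancestor of 2fbe708.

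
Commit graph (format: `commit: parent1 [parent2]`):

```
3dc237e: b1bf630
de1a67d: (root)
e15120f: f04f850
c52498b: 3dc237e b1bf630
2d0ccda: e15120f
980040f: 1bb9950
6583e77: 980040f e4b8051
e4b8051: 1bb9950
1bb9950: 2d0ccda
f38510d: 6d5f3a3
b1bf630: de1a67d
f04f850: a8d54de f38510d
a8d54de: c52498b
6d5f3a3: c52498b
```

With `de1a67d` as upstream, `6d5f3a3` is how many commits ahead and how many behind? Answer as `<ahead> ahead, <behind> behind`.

4 ahead, 0 behind

Reachable from 6d5f3a3: {3dc237e, 6d5f3a3, b1bf630, c52498b, de1a67d}.
Reachable from de1a67d: {de1a67d}.
Only in 6d5f3a3's history (ahead): {3dc237e, 6d5f3a3, b1bf630, c52498b} — 4.
Only in de1a67d's history (behind): {} — 0.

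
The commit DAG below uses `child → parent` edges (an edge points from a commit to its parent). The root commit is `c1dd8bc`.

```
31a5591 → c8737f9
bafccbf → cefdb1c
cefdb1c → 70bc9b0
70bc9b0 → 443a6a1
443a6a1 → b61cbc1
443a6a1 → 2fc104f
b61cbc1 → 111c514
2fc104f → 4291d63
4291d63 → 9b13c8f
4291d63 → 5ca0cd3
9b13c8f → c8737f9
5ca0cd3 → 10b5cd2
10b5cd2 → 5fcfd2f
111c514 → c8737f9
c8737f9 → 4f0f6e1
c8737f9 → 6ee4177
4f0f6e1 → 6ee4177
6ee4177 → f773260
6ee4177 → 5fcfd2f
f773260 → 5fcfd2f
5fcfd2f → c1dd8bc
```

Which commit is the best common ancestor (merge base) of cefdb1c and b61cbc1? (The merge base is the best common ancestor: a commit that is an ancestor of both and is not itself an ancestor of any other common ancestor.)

b61cbc1

Ancestors of cefdb1c: {10b5cd2, 111c514, 2fc104f, 4291d63, 443a6a1, 4f0f6e1, 5ca0cd3, 5fcfd2f, 6ee4177, 70bc9b0, 9b13c8f, b61cbc1, c1dd8bc, c8737f9, cefdb1c, f773260}.
Ancestors of b61cbc1: {111c514, 4f0f6e1, 5fcfd2f, 6ee4177, b61cbc1, c1dd8bc, c8737f9, f773260}.
Common ancestors: {111c514, 4f0f6e1, 5fcfd2f, 6ee4177, b61cbc1, c1dd8bc, c8737f9, f773260}.
Among these, b61cbc1 is not an ancestor of any other common ancestor — it is the merge base.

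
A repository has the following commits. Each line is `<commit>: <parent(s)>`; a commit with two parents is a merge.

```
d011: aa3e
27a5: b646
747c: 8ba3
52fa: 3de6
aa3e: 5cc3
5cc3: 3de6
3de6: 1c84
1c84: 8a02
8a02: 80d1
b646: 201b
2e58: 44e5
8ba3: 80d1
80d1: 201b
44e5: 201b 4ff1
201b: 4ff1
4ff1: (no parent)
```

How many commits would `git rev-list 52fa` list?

Walking parent pointers from 52fa: reachable set = {1c84, 201b, 3de6, 4ff1, 52fa, 80d1, 8a02}.
That is 7 commits.

7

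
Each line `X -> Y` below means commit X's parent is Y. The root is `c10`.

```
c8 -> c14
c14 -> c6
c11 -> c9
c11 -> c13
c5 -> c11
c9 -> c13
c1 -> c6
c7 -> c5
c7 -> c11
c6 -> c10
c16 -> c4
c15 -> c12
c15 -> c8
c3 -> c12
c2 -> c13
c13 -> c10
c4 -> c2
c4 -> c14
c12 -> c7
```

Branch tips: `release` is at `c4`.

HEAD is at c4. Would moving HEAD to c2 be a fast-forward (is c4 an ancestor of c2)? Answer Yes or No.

A fast-forward from c4 to c2 is possible iff c4 is an ancestor of c2.
Ancestors of c2: {c10, c13, c2}.
c4 is not among them, so fast-forward is not possible.

No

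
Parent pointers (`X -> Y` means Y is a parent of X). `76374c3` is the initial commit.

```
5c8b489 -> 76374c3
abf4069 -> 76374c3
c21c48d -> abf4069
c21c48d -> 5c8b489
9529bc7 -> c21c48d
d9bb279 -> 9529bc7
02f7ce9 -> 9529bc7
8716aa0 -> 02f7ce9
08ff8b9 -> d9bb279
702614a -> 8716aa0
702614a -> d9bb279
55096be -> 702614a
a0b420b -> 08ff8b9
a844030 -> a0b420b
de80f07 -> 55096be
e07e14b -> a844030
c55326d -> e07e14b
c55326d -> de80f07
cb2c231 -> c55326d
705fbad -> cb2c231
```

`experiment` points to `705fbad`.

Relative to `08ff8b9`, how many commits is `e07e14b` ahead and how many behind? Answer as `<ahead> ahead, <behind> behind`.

3 ahead, 0 behind

Reachable from e07e14b: {08ff8b9, 5c8b489, 76374c3, 9529bc7, a0b420b, a844030, abf4069, c21c48d, d9bb279, e07e14b}.
Reachable from 08ff8b9: {08ff8b9, 5c8b489, 76374c3, 9529bc7, abf4069, c21c48d, d9bb279}.
Only in e07e14b's history (ahead): {a0b420b, a844030, e07e14b} — 3.
Only in 08ff8b9's history (behind): {} — 0.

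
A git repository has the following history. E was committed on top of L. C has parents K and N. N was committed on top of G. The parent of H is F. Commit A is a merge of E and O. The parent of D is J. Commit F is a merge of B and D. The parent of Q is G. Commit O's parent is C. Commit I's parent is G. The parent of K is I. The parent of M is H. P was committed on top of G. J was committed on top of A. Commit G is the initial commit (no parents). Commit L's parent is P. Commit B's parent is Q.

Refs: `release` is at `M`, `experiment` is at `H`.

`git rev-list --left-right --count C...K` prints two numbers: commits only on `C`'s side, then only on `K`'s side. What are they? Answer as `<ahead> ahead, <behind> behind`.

Reachable from C: {C, G, I, K, N}.
Reachable from K: {G, I, K}.
Only in C's history (ahead): {C, N} — 2.
Only in K's history (behind): {} — 0.

2 ahead, 0 behind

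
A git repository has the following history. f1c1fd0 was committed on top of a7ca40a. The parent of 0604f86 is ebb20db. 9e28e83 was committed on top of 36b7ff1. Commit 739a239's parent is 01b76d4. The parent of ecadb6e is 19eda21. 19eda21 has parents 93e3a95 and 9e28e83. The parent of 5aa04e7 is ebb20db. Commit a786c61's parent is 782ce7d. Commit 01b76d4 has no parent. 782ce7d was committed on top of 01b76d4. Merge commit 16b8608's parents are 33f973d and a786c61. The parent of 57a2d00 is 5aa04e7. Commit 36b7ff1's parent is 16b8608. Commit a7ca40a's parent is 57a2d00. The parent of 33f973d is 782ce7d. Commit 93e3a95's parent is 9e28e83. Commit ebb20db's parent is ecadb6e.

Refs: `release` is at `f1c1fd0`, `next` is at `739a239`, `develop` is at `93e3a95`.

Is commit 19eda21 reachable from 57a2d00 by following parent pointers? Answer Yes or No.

Ancestors of 57a2d00 (commits reachable by following parents): {01b76d4, 16b8608, 19eda21, 33f973d, 36b7ff1, 57a2d00, 5aa04e7, 782ce7d, 93e3a95, 9e28e83, a786c61, ebb20db, ecadb6e}.
19eda21 is in that set, so it is an ancestor of 57a2d00.

Yes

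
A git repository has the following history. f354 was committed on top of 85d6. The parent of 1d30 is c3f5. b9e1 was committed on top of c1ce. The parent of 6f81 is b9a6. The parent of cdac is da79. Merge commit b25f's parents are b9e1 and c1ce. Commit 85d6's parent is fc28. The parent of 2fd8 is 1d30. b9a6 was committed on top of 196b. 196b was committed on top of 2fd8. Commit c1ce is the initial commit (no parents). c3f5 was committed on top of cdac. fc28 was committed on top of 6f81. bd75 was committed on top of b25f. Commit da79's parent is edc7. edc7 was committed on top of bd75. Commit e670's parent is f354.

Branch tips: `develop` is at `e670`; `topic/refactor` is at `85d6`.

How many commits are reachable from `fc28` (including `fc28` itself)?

Walking parent pointers from fc28: reachable set = {196b, 1d30, 2fd8, 6f81, b25f, b9a6, b9e1, bd75, c1ce, c3f5, cdac, da79, edc7, fc28}.
That is 14 commits.

14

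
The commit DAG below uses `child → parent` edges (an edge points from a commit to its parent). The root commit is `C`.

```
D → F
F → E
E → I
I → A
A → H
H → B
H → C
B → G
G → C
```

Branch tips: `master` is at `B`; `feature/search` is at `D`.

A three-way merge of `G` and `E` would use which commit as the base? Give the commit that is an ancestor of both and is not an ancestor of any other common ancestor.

Ancestors of G: {C, G}.
Ancestors of E: {A, B, C, E, G, H, I}.
Common ancestors: {C, G}.
Among these, G is not an ancestor of any other common ancestor — it is the merge base.

G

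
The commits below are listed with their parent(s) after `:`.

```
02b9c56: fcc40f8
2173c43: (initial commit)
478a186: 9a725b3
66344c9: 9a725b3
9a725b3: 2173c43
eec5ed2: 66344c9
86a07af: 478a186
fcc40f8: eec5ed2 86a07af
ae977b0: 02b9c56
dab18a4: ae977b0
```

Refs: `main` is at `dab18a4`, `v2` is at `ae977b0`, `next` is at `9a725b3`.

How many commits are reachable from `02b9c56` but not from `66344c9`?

Reachable from 02b9c56: {02b9c56, 2173c43, 478a186, 66344c9, 86a07af, 9a725b3, eec5ed2, fcc40f8}.
Reachable from 66344c9: {2173c43, 66344c9, 9a725b3}.
In 02b9c56's history but not 66344c9's: {02b9c56, 478a186, 86a07af, eec5ed2, fcc40f8} — 5 commits.

5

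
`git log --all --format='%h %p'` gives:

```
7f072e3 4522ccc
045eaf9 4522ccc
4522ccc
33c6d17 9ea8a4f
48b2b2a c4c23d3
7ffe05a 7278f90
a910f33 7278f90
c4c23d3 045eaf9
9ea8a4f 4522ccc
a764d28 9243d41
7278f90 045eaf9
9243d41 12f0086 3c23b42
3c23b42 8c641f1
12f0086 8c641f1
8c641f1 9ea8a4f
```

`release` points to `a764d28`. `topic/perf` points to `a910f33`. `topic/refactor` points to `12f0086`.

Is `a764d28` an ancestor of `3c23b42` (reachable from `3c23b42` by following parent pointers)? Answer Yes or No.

No

Ancestors of 3c23b42: {3c23b42, 4522ccc, 8c641f1, 9ea8a4f}.
a764d28 is not in that set, so it is not an ancestor of 3c23b42.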